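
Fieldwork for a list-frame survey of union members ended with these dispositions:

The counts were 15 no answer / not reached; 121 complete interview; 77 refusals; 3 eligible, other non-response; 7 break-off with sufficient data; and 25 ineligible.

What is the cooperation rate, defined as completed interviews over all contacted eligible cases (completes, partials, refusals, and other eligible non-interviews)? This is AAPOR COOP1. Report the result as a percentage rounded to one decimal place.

Top → 121
Base → 121 + 7 + 77 + 3 = 208
COOP1 = 121 / 208 = 0.5817

58.2%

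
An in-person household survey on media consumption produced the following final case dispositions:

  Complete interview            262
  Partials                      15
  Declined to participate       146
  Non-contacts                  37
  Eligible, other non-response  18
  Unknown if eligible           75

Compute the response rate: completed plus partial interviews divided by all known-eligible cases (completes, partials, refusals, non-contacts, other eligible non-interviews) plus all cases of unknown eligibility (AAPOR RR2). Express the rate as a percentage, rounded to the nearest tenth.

50.1%

Top → 262 + 15 = 277
Base → 262 + 15 + 146 + 37 + 18 + 75 = 553
RR2 = 277 / 553 = 0.5009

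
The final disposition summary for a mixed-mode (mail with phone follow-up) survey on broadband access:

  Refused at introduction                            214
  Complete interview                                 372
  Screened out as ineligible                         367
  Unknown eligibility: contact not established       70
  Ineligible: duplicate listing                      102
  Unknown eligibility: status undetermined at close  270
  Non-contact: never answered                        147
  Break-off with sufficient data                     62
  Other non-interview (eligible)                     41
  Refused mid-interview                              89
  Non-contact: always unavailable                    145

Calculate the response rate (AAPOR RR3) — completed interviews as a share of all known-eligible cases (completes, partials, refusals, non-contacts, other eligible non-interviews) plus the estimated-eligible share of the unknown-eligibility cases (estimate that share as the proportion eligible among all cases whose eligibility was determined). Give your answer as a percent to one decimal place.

Refusals = 214 + 89 = 303
No answer / not reached = 147 + 145 = 292
Unknown eligibility = 70 + 270 = 340
Ineligible = 367 + 102 = 469
Numerator → 372
Eligible (known) → 372 + 62 + 303 + 292 + 41 = 1070
e = 1070 / (1070 + 469) = 1070 / 1539 = 0.6953
Estimated eligible among unknowns → 0.6953 × 340 = 236.40
Denominator → 1070 + 236.40 = 1306.40
RR3 = 372 / 1306.40 = 0.2848

28.5%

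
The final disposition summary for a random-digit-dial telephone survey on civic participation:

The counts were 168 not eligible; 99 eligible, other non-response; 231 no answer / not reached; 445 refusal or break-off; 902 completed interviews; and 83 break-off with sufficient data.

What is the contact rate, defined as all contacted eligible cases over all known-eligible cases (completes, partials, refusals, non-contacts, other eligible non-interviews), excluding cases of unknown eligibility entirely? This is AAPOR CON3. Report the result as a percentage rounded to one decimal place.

86.9%

Numerator: 902 + 83 + 445 + 99 = 1529
Denominator: 902 + 83 + 445 + 231 + 99 = 1760
CON3 = 1529 / 1760 = 0.8688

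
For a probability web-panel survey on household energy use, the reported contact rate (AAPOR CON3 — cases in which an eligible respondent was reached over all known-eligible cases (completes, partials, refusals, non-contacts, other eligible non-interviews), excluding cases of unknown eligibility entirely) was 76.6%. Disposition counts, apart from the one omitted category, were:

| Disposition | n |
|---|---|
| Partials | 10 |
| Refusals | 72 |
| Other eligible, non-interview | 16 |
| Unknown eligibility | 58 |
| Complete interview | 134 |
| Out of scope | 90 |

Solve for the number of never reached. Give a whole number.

Top = 134 + 10 + 72 + 16 = 232
CON3 = 232 / D = 0.766
D = 232 / 0.766 = 302.9
Other denominator terms total 232
never reached = 302.9 − 232 ≈ 71

71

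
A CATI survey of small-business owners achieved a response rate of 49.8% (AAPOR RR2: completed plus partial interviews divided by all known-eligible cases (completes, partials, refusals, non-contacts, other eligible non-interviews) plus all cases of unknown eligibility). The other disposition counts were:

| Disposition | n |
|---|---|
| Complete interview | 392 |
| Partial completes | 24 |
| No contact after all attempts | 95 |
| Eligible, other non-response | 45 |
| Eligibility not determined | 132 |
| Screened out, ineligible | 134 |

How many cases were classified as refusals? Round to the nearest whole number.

147

Num → 392 + 24 = 416
RR2 = 416 / D = 0.498
D = 416 / 0.498 = 835.3
Other denominator terms total 688
refusals = 835.3 − 688 ≈ 147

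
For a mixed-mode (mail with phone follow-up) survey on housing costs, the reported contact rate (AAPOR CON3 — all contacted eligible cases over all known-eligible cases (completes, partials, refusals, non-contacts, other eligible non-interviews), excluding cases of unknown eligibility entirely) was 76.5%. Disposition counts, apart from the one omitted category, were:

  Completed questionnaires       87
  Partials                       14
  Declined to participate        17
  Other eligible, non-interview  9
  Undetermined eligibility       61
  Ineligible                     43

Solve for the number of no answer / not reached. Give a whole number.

39

Top → 87 + 14 + 17 + 9 = 127
CON3 = 127 / D = 0.765
D = 127 / 0.765 = 166.0
Remaining denominator categories sum to 127
no answer / not reached = 166.0 − 127 ≈ 39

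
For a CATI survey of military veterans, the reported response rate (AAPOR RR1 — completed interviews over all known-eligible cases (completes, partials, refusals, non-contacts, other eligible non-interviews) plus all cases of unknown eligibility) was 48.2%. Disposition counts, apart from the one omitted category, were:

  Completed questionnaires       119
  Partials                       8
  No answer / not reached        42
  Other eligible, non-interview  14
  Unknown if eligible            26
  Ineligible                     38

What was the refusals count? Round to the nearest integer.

38

RR1 = 119 / D = 0.482
D = 119 / 0.482 = 246.9
Remaining denominator categories sum to 209
refusals = 246.9 − 209 ≈ 38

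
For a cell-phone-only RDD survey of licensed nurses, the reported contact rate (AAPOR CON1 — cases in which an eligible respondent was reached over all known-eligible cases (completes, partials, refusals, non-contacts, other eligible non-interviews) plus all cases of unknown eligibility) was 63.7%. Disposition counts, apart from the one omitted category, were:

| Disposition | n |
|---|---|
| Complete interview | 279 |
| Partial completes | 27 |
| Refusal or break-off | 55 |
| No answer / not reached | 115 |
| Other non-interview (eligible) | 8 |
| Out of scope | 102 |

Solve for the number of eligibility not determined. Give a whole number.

Num → 279 + 27 + 55 + 8 = 369
CON1 = 369 / D = 0.637
D = 369 / 0.637 = 579.3
Remaining denominator categories sum to 484
eligibility not determined = 579.3 − 484 ≈ 95

95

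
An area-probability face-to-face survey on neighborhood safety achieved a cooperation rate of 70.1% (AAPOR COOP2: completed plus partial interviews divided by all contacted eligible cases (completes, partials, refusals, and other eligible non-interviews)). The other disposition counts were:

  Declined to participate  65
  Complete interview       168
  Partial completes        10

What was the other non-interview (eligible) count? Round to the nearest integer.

11

Num → 168 + 10 = 178
COOP2 = 178 / D = 0.701
D = 178 / 0.701 = 253.9
Rest of base = 243
other non-interview (eligible) = 253.9 − 243 ≈ 11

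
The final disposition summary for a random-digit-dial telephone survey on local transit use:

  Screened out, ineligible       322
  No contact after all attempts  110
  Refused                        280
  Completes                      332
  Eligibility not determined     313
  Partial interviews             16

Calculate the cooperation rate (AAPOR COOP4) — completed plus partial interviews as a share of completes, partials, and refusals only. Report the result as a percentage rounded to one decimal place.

55.4%

Num → 332 + 16 = 348
Base → 332 + 16 + 280 = 628
COOP4 = 348 / 628 = 0.5541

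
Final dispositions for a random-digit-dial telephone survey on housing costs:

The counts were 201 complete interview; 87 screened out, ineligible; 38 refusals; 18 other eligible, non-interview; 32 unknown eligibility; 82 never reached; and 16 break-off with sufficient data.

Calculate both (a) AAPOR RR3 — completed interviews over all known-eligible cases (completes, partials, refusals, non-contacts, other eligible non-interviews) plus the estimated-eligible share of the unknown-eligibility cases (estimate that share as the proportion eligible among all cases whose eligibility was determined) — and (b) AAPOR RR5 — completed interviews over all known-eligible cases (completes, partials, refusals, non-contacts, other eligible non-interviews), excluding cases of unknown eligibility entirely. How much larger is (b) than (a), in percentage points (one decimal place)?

3.8

Top → 201
Known eligible → 201 + 16 + 38 + 82 + 18 = 355
e = 355 / (355 + 87) = 355 / 442 = 0.8032
e × U → 0.8032 × 32 = 25.70
Base → 355 + 25.70 = 380.70
RR3 = 201 / 380.70 = 0.5280
Base → 201 + 16 + 38 + 82 + 18 = 355
RR5 = 201 / 355 = 0.5662
Difference = 56.62 − 52.80 = 3.82 percentage points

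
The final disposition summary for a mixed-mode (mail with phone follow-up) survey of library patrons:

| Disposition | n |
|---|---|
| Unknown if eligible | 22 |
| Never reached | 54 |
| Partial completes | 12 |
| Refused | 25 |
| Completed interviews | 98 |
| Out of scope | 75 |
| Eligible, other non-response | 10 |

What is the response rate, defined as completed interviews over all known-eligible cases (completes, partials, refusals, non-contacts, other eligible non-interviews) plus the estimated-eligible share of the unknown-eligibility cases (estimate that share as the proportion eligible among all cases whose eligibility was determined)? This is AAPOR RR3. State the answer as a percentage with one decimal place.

45.6%

Numerator → 98
Eligible (known) → 98 + 12 + 25 + 54 + 10 = 199
e = 199 / (199 + 75) = 199 / 274 = 0.7263
Eligible share of unknowns → 0.7263 × 22 = 15.98
Denom → 199 + 15.98 = 214.98
RR3 = 98 / 214.98 = 0.4559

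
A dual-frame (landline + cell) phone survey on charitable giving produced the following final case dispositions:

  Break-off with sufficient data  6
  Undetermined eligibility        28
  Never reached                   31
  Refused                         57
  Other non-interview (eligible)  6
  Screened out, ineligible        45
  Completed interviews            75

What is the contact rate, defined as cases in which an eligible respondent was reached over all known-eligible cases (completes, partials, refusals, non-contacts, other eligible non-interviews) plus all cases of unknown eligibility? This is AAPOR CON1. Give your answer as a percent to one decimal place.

Top = 75 + 6 + 57 + 6 = 144
Denominator = 75 + 6 + 57 + 31 + 6 + 28 = 203
CON1 = 144 / 203 = 0.7094

70.9%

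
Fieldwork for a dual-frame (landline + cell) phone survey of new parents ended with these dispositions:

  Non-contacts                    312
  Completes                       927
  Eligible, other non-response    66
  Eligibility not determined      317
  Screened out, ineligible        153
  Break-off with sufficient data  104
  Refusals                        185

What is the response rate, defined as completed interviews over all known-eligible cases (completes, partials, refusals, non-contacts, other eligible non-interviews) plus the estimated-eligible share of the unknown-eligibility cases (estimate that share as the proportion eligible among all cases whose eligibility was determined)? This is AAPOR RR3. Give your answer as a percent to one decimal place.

Num: 927
Known eligible: 927 + 104 + 185 + 312 + 66 = 1594
e = 1594 / (1594 + 153) = 1594 / 1747 = 0.9124
e × U: 0.9124 × 317 = 289.23
Denominator: 1594 + 289.23 = 1883.23
RR3 = 927 / 1883.23 = 0.4922

49.2%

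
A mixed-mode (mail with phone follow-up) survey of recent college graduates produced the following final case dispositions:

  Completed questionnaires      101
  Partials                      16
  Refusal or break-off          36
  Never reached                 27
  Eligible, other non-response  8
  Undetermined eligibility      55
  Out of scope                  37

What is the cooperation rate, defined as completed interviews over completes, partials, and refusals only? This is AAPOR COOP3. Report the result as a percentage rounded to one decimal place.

66.0%

Num = 101
Denom = 101 + 16 + 36 = 153
COOP3 = 101 / 153 = 0.6601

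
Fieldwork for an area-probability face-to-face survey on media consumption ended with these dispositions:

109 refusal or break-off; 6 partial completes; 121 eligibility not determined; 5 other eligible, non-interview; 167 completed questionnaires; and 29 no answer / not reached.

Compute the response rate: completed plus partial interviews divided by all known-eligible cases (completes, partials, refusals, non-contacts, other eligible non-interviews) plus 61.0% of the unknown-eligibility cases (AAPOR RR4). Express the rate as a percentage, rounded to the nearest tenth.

44.4%

Top: 167 + 6 = 173
Eligible (known): 167 + 6 + 109 + 29 + 5 = 316
Estimated eligible among unknowns: 0.6100 × 121 = 73.81
Denominator: 316 + 73.81 = 389.81
RR4 = 173 / 389.81 = 0.4438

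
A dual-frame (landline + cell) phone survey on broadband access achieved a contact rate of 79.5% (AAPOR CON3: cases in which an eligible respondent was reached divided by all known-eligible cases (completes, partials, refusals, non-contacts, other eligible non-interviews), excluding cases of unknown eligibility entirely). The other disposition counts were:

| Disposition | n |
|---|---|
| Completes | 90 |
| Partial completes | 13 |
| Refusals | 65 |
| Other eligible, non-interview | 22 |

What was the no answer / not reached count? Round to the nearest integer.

49

Numerator → 90 + 13 + 65 + 22 = 190
CON3 = 190 / D = 0.795
D = 190 / 0.795 = 239.0
Remaining denominator categories sum to 190
no answer / not reached = 239.0 − 190 ≈ 49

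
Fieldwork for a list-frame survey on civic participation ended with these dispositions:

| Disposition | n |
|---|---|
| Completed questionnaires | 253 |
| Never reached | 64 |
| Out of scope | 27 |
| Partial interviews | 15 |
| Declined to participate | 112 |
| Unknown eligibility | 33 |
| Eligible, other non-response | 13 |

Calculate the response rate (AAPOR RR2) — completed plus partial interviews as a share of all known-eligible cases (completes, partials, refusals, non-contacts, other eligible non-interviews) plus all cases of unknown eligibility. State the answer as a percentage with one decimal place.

Numerator: 253 + 15 = 268
Denom: 253 + 15 + 112 + 64 + 13 + 33 = 490
RR2 = 268 / 490 = 0.5469

54.7%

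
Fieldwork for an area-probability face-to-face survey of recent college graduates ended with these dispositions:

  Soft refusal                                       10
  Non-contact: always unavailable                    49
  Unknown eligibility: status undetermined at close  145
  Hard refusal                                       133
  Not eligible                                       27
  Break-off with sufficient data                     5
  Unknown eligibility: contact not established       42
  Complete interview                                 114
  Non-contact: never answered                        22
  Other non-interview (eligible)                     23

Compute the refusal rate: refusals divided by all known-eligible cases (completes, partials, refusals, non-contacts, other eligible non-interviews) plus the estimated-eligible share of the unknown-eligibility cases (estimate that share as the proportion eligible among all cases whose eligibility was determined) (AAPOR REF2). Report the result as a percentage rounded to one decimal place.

27.0%

Refused = 133 + 10 = 143
Non-contacts = 22 + 49 = 71
Undetermined eligibility = 42 + 145 = 187
Top: 143
Known eligible: 114 + 5 + 143 + 71 + 23 = 356
e = 356 / (356 + 27) = 356 / 383 = 0.9295
Eligible share of unknowns: 0.9295 × 187 = 173.82
Denominator: 356 + 173.82 = 529.82
REF2 = 143 / 529.82 = 0.2699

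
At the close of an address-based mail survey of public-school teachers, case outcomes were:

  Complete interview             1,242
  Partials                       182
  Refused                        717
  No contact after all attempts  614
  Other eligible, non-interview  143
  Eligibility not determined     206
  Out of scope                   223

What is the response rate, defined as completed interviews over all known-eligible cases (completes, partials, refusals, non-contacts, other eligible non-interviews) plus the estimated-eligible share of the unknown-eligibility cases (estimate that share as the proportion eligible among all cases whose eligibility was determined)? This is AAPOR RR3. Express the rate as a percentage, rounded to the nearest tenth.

40.2%

Top → 1242
Known eligible → 1242 + 182 + 717 + 614 + 143 = 2898
e = 2898 / (2898 + 223) = 2898 / 3121 = 0.9285
Estimated eligible among unknowns → 0.9285 × 206 = 191.27
Denominator → 2898 + 191.27 = 3089.27
RR3 = 1242 / 3089.27 = 0.4020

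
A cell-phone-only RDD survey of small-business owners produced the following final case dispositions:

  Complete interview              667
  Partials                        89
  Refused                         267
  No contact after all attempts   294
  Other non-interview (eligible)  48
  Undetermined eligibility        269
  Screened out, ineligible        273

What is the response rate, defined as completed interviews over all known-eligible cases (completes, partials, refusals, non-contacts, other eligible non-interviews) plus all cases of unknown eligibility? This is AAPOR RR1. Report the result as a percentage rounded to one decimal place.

40.8%

Num: 667
Denominator: 667 + 89 + 267 + 294 + 48 + 269 = 1634
RR1 = 667 / 1634 = 0.4082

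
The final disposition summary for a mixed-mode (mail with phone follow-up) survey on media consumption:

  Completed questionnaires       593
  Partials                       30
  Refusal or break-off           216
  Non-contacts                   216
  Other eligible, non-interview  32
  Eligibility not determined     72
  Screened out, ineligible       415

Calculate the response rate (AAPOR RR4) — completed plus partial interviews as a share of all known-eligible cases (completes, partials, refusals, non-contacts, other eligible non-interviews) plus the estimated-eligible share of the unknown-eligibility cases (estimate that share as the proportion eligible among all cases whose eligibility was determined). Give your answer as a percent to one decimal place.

54.7%

Num → 593 + 30 = 623
Determined eligible → 593 + 30 + 216 + 216 + 32 = 1087
e = 1087 / (1087 + 415) = 1087 / 1502 = 0.7237
Eligible share of unknowns → 0.7237 × 72 = 52.11
Base → 1087 + 52.11 = 1139.11
RR4 = 623 / 1139.11 = 0.5469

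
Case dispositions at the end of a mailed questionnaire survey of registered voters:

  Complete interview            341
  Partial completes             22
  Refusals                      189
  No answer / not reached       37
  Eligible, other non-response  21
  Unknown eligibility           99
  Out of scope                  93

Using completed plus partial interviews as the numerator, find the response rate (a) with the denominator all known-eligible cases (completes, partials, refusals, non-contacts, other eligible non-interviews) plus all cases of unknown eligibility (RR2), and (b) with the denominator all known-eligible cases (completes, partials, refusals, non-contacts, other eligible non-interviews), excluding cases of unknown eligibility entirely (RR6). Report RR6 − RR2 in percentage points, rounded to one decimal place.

8.3

Num → 341 + 22 = 363
Base → 341 + 22 + 189 + 37 + 21 + 99 = 709
RR2 = 363 / 709 = 0.5120
Base → 341 + 22 + 189 + 37 + 21 = 610
RR6 = 363 / 610 = 0.5951
Difference = 59.51 − 51.20 = 8.31 percentage points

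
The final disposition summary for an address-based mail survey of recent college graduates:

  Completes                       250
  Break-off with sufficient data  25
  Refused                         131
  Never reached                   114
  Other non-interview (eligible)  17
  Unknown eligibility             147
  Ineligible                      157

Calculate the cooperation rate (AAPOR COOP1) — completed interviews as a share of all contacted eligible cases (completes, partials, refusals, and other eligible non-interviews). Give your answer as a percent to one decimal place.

Top = 250
Base = 250 + 25 + 131 + 17 = 423
COOP1 = 250 / 423 = 0.5910

59.1%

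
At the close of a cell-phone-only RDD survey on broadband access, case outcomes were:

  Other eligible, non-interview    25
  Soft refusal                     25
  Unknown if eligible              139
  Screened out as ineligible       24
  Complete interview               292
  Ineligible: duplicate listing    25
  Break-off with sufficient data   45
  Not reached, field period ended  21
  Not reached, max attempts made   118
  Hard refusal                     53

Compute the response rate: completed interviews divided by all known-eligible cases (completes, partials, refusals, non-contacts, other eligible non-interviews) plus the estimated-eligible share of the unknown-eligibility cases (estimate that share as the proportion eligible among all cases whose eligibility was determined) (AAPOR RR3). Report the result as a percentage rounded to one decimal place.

41.3%

Refusals = 53 + 25 = 78
Non-contacts = 21 + 118 = 139
Ineligible = 24 + 25 = 49
Numerator: 292
Eligible (known): 292 + 45 + 78 + 139 + 25 = 579
e = 579 / (579 + 49) = 579 / 628 = 0.9220
Eligible share of unknowns: 0.9220 × 139 = 128.16
Denominator: 579 + 128.16 = 707.16
RR3 = 292 / 707.16 = 0.4129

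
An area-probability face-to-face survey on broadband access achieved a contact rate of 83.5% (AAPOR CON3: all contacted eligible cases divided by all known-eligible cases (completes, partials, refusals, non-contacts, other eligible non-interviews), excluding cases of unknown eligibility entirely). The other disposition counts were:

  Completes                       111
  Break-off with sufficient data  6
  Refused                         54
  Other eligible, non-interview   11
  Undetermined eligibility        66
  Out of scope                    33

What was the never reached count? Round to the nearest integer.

36

Numerator: 111 + 6 + 54 + 11 = 182
CON3 = 182 / D = 0.835
D = 182 / 0.835 = 218.0
Remaining denominator categories sum to 182
never reached = 218.0 − 182 ≈ 36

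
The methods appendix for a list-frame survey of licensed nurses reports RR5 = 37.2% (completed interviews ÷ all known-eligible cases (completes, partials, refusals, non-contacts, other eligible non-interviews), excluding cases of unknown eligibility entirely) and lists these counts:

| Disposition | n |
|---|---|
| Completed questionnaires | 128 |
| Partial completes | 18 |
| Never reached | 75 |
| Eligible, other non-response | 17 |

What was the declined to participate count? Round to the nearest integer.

106

RR5 = 128 / D = 0.372
D = 128 / 0.372 = 344.1
Remaining denominator categories sum to 238
declined to participate = 344.1 − 238 ≈ 106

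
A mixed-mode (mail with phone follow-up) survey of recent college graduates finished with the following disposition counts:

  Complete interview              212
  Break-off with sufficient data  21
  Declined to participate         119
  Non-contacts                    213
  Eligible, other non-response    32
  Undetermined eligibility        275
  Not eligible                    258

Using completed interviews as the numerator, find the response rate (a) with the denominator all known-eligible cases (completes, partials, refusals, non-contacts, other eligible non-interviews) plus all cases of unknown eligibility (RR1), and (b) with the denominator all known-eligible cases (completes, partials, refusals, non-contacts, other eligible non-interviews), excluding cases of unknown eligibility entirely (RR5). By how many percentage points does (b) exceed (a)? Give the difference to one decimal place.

11.2

Top: 212
Denominator: 212 + 21 + 119 + 213 + 32 + 275 = 872
RR1 = 212 / 872 = 0.2431
Denominator: 212 + 21 + 119 + 213 + 32 = 597
RR5 = 212 / 597 = 0.3551
Difference = 35.51 − 24.31 = 11.20 percentage points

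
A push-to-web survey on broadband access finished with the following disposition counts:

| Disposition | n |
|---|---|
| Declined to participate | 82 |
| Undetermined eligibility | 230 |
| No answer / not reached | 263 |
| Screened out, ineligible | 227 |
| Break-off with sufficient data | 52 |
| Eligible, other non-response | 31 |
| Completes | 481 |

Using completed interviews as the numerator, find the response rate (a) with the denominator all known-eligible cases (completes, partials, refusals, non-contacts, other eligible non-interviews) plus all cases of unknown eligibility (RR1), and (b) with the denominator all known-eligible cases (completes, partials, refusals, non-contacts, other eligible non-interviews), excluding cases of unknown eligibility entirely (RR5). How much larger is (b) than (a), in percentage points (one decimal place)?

10.7

Num → 481
Base → 481 + 52 + 82 + 263 + 31 + 230 = 1139
RR1 = 481 / 1139 = 0.4223
Base → 481 + 52 + 82 + 263 + 31 = 909
RR5 = 481 / 909 = 0.5292
Difference = 52.92 − 42.23 = 10.69 percentage points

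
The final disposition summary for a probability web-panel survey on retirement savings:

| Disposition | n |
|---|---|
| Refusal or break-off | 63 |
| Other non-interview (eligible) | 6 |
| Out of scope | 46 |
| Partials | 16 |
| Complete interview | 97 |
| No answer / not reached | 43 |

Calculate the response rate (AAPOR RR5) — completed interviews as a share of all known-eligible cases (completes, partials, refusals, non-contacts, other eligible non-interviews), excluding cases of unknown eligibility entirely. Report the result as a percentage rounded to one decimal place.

Numerator → 97
Denom → 97 + 16 + 63 + 43 + 6 = 225
RR5 = 97 / 225 = 0.4311

43.1%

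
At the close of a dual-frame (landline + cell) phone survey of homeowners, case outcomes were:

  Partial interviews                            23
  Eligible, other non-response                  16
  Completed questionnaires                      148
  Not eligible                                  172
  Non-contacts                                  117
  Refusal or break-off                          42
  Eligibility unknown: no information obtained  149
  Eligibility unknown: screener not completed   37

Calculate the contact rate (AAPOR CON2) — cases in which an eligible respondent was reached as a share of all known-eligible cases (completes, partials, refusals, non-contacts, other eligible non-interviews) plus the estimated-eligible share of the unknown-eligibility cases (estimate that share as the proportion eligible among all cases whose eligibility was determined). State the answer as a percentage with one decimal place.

Undetermined eligibility = 37 + 149 = 186
Num: 148 + 23 + 42 + 16 = 229
Eligible (known): 148 + 23 + 42 + 117 + 16 = 346
e = 346 / (346 + 172) = 346 / 518 = 0.6680
e × U: 0.6680 × 186 = 124.25
Denom: 346 + 124.25 = 470.25
CON2 = 229 / 470.25 = 0.4870

48.7%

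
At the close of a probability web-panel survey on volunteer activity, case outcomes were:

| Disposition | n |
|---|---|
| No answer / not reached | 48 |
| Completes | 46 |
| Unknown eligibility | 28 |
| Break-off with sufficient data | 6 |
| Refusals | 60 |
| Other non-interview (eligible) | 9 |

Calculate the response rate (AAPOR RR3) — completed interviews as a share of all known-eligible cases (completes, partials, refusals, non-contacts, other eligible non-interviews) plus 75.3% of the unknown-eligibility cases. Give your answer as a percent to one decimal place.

24.2%

Numerator: 46
Eligible (known): 46 + 6 + 60 + 48 + 9 = 169
Eligible share of unknowns: 0.7530 × 28 = 21.08
Denominator: 169 + 21.08 = 190.08
RR3 = 46 / 190.08 = 0.2420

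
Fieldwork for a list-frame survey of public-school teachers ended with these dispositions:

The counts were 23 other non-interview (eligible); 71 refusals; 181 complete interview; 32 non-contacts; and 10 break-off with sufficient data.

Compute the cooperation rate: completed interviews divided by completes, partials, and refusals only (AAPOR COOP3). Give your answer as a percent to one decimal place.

69.1%

Num: 181
Denominator: 181 + 10 + 71 = 262
COOP3 = 181 / 262 = 0.6908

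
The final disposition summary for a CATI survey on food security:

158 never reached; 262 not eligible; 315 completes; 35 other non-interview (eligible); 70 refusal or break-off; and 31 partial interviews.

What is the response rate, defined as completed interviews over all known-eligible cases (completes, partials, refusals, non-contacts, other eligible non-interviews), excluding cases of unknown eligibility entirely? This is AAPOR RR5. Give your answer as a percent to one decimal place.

51.7%

Numerator: 315
Denom: 315 + 31 + 70 + 158 + 35 = 609
RR5 = 315 / 609 = 0.5172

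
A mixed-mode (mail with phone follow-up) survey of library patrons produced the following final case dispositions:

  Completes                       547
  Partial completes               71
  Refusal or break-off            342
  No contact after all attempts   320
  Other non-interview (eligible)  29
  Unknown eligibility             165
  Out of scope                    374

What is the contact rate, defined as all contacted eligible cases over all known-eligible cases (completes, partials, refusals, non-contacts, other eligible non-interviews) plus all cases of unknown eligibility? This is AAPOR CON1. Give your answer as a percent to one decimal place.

67.1%

Top = 547 + 71 + 342 + 29 = 989
Denominator = 547 + 71 + 342 + 320 + 29 + 165 = 1474
CON1 = 989 / 1474 = 0.6710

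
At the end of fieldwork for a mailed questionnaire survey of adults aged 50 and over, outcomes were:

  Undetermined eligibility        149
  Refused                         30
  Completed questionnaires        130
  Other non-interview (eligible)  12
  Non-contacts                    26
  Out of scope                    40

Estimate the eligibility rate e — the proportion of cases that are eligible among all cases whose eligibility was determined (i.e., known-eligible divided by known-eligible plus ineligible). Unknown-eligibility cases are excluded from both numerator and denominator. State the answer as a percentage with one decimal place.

83.2%

Eligible (known) → 130 + 30 + 26 + 12 = 198
e = 198 / (198 + 40) = 198 / 238 = 0.8319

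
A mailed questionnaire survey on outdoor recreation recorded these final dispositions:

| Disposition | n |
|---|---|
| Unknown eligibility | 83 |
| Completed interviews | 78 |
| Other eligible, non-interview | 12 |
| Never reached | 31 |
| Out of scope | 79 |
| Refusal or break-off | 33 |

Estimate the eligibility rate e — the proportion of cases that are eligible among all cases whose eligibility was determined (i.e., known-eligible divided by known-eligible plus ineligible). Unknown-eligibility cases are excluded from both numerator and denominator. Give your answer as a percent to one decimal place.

66.1%

Known eligible = 78 + 33 + 31 + 12 = 154
e = 154 / (154 + 79) = 154 / 233 = 0.6609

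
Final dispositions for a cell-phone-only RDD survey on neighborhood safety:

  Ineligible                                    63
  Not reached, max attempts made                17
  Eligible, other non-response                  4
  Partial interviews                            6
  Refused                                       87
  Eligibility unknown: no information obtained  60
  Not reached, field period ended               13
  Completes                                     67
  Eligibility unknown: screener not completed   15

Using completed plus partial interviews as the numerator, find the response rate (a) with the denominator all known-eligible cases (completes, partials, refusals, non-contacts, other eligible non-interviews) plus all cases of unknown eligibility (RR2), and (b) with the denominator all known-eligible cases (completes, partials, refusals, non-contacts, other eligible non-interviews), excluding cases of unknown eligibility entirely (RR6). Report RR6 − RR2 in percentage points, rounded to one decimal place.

No contact after all attempts = 13 + 17 = 30
Unknown if eligible = 15 + 60 = 75
Top → 67 + 6 = 73
Denom → 67 + 6 + 87 + 30 + 4 + 75 = 269
RR2 = 73 / 269 = 0.2714
Denom → 67 + 6 + 87 + 30 + 4 = 194
RR6 = 73 / 194 = 0.3763
Difference = 37.63 − 27.14 = 10.49 percentage points

10.5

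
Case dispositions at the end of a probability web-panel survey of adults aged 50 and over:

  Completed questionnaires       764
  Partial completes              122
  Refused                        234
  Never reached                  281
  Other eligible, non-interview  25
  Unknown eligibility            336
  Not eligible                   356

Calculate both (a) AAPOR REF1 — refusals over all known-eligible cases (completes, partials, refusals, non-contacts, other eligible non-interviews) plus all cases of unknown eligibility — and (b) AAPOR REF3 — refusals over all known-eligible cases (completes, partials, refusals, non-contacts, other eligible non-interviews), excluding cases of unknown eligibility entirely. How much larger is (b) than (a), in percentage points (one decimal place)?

Num → 234
Denom → 764 + 122 + 234 + 281 + 25 + 336 = 1762
REF1 = 234 / 1762 = 0.1328
Denom → 764 + 122 + 234 + 281 + 25 = 1426
REF3 = 234 / 1426 = 0.1641
Difference = 16.41 − 13.28 = 3.13 percentage points

3.1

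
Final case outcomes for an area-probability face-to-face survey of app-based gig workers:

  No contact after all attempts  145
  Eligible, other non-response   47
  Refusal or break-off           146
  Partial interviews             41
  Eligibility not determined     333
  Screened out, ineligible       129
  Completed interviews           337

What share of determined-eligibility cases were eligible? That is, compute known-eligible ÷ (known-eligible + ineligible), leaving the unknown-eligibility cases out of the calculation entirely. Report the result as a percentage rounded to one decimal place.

84.7%

Eligible (known): 337 + 41 + 146 + 145 + 47 = 716
e = 716 / (716 + 129) = 716 / 845 = 0.8473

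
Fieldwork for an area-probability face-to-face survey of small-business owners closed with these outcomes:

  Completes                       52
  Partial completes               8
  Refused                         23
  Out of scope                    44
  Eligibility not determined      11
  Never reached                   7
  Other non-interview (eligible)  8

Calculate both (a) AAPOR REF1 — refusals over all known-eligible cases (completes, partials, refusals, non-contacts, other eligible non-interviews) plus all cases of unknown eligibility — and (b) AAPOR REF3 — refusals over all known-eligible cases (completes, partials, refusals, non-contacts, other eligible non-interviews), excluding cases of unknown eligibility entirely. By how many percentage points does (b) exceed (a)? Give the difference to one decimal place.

Numerator → 23
Base → 52 + 8 + 23 + 7 + 8 + 11 = 109
REF1 = 23 / 109 = 0.2110
Base → 52 + 8 + 23 + 7 + 8 = 98
REF3 = 23 / 98 = 0.2347
Difference = 23.47 − 21.10 = 2.37 percentage points

2.4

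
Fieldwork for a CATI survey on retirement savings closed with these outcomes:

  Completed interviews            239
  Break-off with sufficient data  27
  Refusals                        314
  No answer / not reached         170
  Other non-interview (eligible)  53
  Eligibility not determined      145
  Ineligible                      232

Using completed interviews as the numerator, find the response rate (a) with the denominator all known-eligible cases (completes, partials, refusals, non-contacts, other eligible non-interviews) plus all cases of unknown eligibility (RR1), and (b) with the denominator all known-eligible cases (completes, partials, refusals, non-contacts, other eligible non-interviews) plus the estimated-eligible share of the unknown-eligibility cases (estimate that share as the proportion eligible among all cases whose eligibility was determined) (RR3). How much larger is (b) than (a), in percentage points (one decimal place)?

0.9

Numerator: 239
Base: 239 + 27 + 314 + 170 + 53 + 145 = 948
RR1 = 239 / 948 = 0.2521
Known eligible: 239 + 27 + 314 + 170 + 53 = 803
e = 803 / (803 + 232) = 803 / 1035 = 0.7758
e × U: 0.7758 × 145 = 112.49
Base: 803 + 112.49 = 915.49
RR3 = 239 / 915.49 = 0.2611
Difference = 26.11 − 25.21 = 0.90 percentage points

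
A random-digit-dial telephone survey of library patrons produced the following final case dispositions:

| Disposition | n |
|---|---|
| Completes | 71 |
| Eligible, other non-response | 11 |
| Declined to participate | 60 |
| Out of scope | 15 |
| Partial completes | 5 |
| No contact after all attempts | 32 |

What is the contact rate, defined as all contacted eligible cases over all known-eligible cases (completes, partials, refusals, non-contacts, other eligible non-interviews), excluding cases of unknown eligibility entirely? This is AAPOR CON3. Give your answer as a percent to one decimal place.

Numerator: 71 + 5 + 60 + 11 = 147
Base: 71 + 5 + 60 + 32 + 11 = 179
CON3 = 147 / 179 = 0.8212

82.1%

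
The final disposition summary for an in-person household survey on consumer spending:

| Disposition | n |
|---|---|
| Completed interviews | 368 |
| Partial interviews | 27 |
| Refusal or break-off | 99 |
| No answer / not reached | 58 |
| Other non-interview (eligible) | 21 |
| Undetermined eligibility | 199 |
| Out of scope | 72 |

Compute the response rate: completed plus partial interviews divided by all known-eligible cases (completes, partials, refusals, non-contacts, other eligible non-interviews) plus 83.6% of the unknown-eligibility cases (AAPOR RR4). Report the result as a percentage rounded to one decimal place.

53.4%

Numerator = 368 + 27 = 395
Determined eligible = 368 + 27 + 99 + 58 + 21 = 573
Estimated eligible among unknowns = 0.8360 × 199 = 166.36
Base = 573 + 166.36 = 739.36
RR4 = 395 / 739.36 = 0.5342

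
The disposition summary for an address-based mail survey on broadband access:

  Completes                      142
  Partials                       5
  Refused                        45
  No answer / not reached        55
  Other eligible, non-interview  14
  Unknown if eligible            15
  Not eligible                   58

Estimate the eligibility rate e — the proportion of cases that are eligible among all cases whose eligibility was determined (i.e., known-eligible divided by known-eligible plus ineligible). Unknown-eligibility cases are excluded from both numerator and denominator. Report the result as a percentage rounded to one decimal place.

Determined eligible → 142 + 5 + 45 + 55 + 14 = 261
e = 261 / (261 + 58) = 261 / 319 = 0.8182

81.8%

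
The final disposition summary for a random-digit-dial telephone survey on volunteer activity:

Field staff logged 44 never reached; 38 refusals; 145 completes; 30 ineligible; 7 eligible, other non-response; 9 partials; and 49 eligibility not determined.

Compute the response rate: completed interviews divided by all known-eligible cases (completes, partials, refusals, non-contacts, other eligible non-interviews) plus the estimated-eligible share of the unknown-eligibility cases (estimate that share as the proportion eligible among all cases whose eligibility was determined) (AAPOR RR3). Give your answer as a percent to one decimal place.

Numerator: 145
Known eligible: 145 + 9 + 38 + 44 + 7 = 243
e = 243 / (243 + 30) = 243 / 273 = 0.8901
e × U: 0.8901 × 49 = 43.61
Base: 243 + 43.61 = 286.61
RR3 = 145 / 286.61 = 0.5059

50.6%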